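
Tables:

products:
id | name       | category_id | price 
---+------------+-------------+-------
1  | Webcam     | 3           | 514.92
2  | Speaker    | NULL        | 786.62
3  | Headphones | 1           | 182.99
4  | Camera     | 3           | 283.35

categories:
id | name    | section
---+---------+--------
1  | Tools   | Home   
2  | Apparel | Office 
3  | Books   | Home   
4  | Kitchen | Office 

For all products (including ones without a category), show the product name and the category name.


LEFT JOIN keeps every row from products (the left table); where category_id has no match in categories, the category columns become NULL. Walk through each product:
  - product 1 (Webcam): category_id=3 -> matches Books
  - product 2 (Speaker): category_id=NULL, no match -> kept with NULL
  - product 3 (Headphones): category_id=1 -> matches Tools
  - product 4 (Camera): category_id=3 -> matches Books
All 4 rows appear; 1 has NULL category.

SQL:
SELECT a.name, b.name AS category
FROM products a
LEFT JOIN categories b ON a.category_id = b.id

Result:
name       | category
-----------+---------
Webcam     | Books   
Speaker    | NULL    
Headphones | Tools   
Camera     | Books   


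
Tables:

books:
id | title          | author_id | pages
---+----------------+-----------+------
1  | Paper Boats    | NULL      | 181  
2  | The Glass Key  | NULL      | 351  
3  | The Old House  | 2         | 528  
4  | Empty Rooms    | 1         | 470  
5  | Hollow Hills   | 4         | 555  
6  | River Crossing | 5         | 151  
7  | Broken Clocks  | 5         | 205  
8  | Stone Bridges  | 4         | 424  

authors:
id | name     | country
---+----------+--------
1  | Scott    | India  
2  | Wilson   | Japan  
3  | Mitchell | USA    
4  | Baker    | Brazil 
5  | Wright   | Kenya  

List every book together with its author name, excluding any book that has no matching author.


INNER JOIN keeps only books rows whose author_id matches an id in authors. Walk through each book:
  - book 1 (Paper Boats): author_id=NULL, no match -> dropped
  - book 2 (The Glass Key): author_id=NULL, no match -> dropped
  - book 3 (The Old House): author_id=2 -> matches Wilson
  - book 4 (Empty Rooms): author_id=1 -> matches Scott
  - book 5 (Hollow Hills): author_id=4 -> matches Baker
  - book 6 (River Crossing): author_id=5 -> matches Wright
  - book 7 (Broken Clocks): author_id=5 -> matches Wright
  - book 8 (Stone Bridges): author_id=4 -> matches Baker
So 2 of 8 rows are dropped.

SQL:
SELECT a.title, b.name AS author
FROM books a
INNER JOIN authors b ON a.author_id = b.id

Result:
title          | author
---------------+-------
The Old House  | Wilson
Empty Rooms    | Scott 
Hollow Hills   | Baker 
River Crossing | Wright
Broken Clocks  | Wright
Stone Bridges  | Baker 


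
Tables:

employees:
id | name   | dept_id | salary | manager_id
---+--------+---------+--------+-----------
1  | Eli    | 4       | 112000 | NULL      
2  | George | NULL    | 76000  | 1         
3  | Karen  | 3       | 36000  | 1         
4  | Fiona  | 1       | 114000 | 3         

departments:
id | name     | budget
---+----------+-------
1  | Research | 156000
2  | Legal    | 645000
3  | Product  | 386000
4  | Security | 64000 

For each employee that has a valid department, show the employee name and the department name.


INNER JOIN keeps only employees rows whose dept_id matches an id in departments. Walk through each employee:
  - employee 1 (Eli): dept_id=4 -> matches Security
  - employee 2 (George): dept_id=NULL, no match -> dropped
  - employee 3 (Karen): dept_id=3 -> matches Product
  - employee 4 (Fiona): dept_id=1 -> matches Research
So 1 of 4 rows is dropped.

SQL:
SELECT a.name, b.name AS department
FROM employees a
INNER JOIN departments b ON a.dept_id = b.id

Result:
name  | department
------+-----------
Eli   | Security  
Karen | Product   
Fiona | Research  


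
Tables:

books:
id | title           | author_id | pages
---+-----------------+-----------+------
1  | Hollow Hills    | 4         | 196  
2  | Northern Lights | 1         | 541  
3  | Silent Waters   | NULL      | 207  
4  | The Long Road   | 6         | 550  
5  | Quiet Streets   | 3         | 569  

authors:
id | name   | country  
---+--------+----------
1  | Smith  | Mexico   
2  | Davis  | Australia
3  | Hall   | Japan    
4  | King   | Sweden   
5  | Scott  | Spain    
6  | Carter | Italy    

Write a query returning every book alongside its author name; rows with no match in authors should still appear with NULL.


LEFT JOIN keeps every row from books (the left table); where author_id has no match in authors, the author columns become NULL. Walk through each book:
  - book 1 (Hollow Hills): author_id=4 -> matches King
  - book 2 (Northern Lights): author_id=1 -> matches Smith
  - book 3 (Silent Waters): author_id=NULL, no match -> kept with NULL
  - book 4 (The Long Road): author_id=6 -> matches Carter
  - book 5 (Quiet Streets): author_id=3 -> matches Hall
All 5 rows appear; 1 has NULL author.

SQL:
SELECT a.title, b.name AS author
FROM books a
LEFT JOIN authors b ON a.author_id = b.id

Result:
title           | author
----------------+-------
Hollow Hills    | King  
Northern Lights | Smith 
Silent Waters   | NULL  
The Long Road   | Carter
Quiet Streets   | Hall  


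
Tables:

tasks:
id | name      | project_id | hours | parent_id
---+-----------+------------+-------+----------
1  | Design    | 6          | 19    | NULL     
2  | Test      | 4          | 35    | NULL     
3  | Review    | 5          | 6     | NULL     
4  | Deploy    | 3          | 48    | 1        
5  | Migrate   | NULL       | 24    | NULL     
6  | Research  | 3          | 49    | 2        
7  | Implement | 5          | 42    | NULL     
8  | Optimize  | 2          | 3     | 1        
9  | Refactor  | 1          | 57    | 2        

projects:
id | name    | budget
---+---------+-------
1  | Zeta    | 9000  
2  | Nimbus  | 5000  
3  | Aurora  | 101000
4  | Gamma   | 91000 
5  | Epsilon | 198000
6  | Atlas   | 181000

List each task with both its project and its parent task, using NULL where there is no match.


Two LEFT JOINs from the same base table tasks: one to projects via project_id, one to tasks itself via parent_id. Both are LEFT so every task is preserved.
Match against projects:
  - task 1 (Design): project_id=6 -> matches Atlas
  - task 2 (Test): project_id=4 -> matches Gamma
  - task 3 (Review): project_id=5 -> matches Epsilon
  - task 4 (Deploy): project_id=3 -> matches Aurora
  - task 5 (Migrate): project_id=NULL, no match -> kept with NULL
  - task 6 (Research): project_id=3 -> matches Aurora
  - task 7 (Implement): project_id=5 -> matches Epsilon
  - task 8 (Optimize): project_id=2 -> matches Nimbus
  - task 9 (Refactor): project_id=1 -> matches Zeta
Match against tasks (self):
  - task 1 (Design): parent_id=NULL -> NULL
  - task 2 (Test): parent_id=NULL -> NULL
  - task 3 (Review): parent_id=NULL -> NULL
  - task 4 (Deploy): parent_id=1 -> Design
  - task 5 (Migrate): parent_id=NULL -> NULL
  - task 6 (Research): parent_id=2 -> Test
  - task 7 (Implement): parent_id=NULL -> NULL
  - task 8 (Optimize): parent_id=1 -> Design
  - task 9 (Refactor): parent_id=2 -> Test

SQL:
SELECT a.name, b.name AS project, c.name AS parent
FROM tasks a
LEFT JOIN projects b ON a.project_id = b.id
LEFT JOIN tasks c ON a.parent_id = c.id

Result:
name      | project | parent
----------+---------+-------
Design    | Atlas   | NULL  
Test      | Gamma   | NULL  
Review    | Epsilon | NULL  
Deploy    | Aurora  | Design
Migrate   | NULL    | NULL  
Research  | Aurora  | Test  
Implement | Epsilon | NULL  
Optimize  | Nimbus  | Design
Refactor  | Zeta    | Test  


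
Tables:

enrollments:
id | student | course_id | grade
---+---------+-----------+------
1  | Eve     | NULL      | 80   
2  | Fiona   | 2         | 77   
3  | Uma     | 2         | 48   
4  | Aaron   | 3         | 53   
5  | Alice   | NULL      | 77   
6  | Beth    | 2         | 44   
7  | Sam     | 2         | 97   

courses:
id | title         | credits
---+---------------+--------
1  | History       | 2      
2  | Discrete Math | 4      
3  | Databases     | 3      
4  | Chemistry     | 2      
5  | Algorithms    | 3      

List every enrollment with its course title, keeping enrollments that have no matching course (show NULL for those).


LEFT JOIN keeps every row from enrollments (the left table); where course_id has no match in courses, the course columns become NULL. Walk through each enrollment:
  - enrollment 1 (Eve): course_id=NULL, no match -> kept with NULL
  - enrollment 2 (Fiona): course_id=2 -> matches Discrete Math
  - enrollment 3 (Uma): course_id=2 -> matches Discrete Math
  - enrollment 4 (Aaron): course_id=3 -> matches Databases
  - enrollment 5 (Alice): course_id=NULL, no match -> kept with NULL
  - enrollment 6 (Beth): course_id=2 -> matches Discrete Math
  - enrollment 7 (Sam): course_id=2 -> matches Discrete Math
All 7 rows appear; 2 have NULL course.

SQL:
SELECT a.student, b.title AS course
FROM enrollments a
LEFT JOIN courses b ON a.course_id = b.id

Result:
student | course       
--------+--------------
Eve     | NULL         
Fiona   | Discrete Math
Uma     | Discrete Math
Aaron   | Databases    
Alice   | NULL         
Beth    | Discrete Math
Sam     | Discrete Math


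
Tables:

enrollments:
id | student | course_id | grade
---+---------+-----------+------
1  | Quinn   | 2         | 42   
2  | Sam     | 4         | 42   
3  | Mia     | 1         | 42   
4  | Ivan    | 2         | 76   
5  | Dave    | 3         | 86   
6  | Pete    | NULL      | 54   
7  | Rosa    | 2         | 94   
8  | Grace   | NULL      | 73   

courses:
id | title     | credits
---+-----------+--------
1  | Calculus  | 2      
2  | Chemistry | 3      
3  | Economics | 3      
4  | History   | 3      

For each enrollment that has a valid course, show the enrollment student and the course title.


INNER JOIN keeps only enrollments rows whose course_id matches an id in courses. Walk through each enrollment:
  - enrollment 1 (Quinn): course_id=2 -> matches Chemistry
  - enrollment 2 (Sam): course_id=4 -> matches History
  - enrollment 3 (Mia): course_id=1 -> matches Calculus
  - enrollment 4 (Ivan): course_id=2 -> matches Chemistry
  - enrollment 5 (Dave): course_id=3 -> matches Economics
  - enrollment 6 (Pete): course_id=NULL, no match -> dropped
  - enrollment 7 (Rosa): course_id=2 -> matches Chemistry
  - enrollment 8 (Grace): course_id=NULL, no match -> dropped
So 2 of 8 rows are dropped.

SQL:
SELECT a.student, b.title AS course
FROM enrollments a
INNER JOIN courses b ON a.course_id = b.id

Result:
student | course   
--------+----------
Quinn   | Chemistry
Sam     | History  
Mia     | Calculus 
Ivan    | Chemistry
Dave    | Economics
Rosa    | Chemistry


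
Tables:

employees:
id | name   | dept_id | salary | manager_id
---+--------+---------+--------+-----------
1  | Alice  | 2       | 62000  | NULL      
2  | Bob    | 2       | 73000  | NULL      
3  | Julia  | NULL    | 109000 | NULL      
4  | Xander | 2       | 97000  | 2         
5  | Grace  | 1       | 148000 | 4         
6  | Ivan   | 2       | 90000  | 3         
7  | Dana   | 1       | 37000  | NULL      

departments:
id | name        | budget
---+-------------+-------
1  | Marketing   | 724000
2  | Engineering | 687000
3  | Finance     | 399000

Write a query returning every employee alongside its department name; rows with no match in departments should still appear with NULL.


LEFT JOIN keeps every row from employees (the left table); where dept_id has no match in departments, the department columns become NULL. Walk through each employee:
  - employee 1 (Alice): dept_id=2 -> matches Engineering
  - employee 2 (Bob): dept_id=2 -> matches Engineering
  - employee 3 (Julia): dept_id=NULL, no match -> kept with NULL
  - employee 4 (Xander): dept_id=2 -> matches Engineering
  - employee 5 (Grace): dept_id=1 -> matches Marketing
  - employee 6 (Ivan): dept_id=2 -> matches Engineering
  - employee 7 (Dana): dept_id=1 -> matches Marketing
All 7 rows appear; 1 has NULL department.

SQL:
SELECT a.name, b.name AS department
FROM employees a
LEFT JOIN departments b ON a.dept_id = b.id

Result:
name   | department 
-------+------------
Alice  | Engineering
Bob    | Engineering
Julia  | NULL       
Xander | Engineering
Grace  | Marketing  
Ivan   | Engineering
Dana   | Marketing  


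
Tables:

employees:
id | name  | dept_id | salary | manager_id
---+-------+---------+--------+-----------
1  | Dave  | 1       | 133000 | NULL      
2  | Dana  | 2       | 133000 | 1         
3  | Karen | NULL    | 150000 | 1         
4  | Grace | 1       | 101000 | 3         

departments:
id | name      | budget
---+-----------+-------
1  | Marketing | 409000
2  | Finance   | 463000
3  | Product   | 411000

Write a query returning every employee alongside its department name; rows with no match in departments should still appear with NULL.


LEFT JOIN keeps every row from employees (the left table); where dept_id has no match in departments, the department columns become NULL. Walk through each employee:
  - employee 1 (Dave): dept_id=1 -> matches Marketing
  - employee 2 (Dana): dept_id=2 -> matches Finance
  - employee 3 (Karen): dept_id=NULL, no match -> kept with NULL
  - employee 4 (Grace): dept_id=1 -> matches Marketing
All 4 rows appear; 1 has NULL department.

SQL:
SELECT a.name, b.name AS department
FROM employees a
LEFT JOIN departments b ON a.dept_id = b.id

Result:
name  | department
------+-----------
Dave  | Marketing 
Dana  | Finance   
Karen | NULL      
Grace | Marketing 


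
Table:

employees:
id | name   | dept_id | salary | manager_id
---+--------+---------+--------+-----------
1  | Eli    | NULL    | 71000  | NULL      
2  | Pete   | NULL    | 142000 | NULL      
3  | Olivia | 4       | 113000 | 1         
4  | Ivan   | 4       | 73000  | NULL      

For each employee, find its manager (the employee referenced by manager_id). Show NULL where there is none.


This is a self-join: employees is joined to a second copy of itself, matching each row's manager_id to another row's id. Use LEFT JOIN so rows with manager_id=NULL are kept.
  - employee 1 (Eli): manager_id=NULL -> NULL
  - employee 2 (Pete): manager_id=NULL -> NULL
  - employee 3 (Olivia): manager_id=1 -> Eli
  - employee 4 (Ivan): manager_id=NULL -> NULL

SQL:
SELECT a.name AS item, b.name AS manager
FROM employees a
LEFT JOIN employees b ON a.manager_id = b.id

Result:
item   | manager
-------+--------
Eli    | NULL   
Pete   | NULL   
Olivia | Eli    
Ivan   | NULL   


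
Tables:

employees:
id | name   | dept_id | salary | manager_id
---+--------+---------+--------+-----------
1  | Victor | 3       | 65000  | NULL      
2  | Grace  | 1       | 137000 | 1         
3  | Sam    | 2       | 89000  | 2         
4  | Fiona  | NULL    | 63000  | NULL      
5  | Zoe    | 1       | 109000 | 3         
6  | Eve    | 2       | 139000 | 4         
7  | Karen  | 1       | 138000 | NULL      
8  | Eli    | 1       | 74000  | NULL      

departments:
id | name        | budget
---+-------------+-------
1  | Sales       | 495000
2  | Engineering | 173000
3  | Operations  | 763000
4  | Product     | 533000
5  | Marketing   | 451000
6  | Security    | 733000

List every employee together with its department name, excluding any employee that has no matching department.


INNER JOIN keeps only employees rows whose dept_id matches an id in departments. Walk through each employee:
  - employee 1 (Victor): dept_id=3 -> matches Operations
  - employee 2 (Grace): dept_id=1 -> matches Sales
  - employee 3 (Sam): dept_id=2 -> matches Engineering
  - employee 4 (Fiona): dept_id=NULL, no match -> dropped
  - employee 5 (Zoe): dept_id=1 -> matches Sales
  - employee 6 (Eve): dept_id=2 -> matches Engineering
  - employee 7 (Karen): dept_id=1 -> matches Sales
  - employee 8 (Eli): dept_id=1 -> matches Sales
So 1 of 8 rows is dropped.

SQL:
SELECT a.name, b.name AS department
FROM employees a
INNER JOIN departments b ON a.dept_id = b.id

Result:
name   | department 
-------+------------
Victor | Operations 
Grace  | Sales      
Sam    | Engineering
Zoe    | Sales      
Eve    | Engineering
Karen  | Sales      
Eli    | Sales      


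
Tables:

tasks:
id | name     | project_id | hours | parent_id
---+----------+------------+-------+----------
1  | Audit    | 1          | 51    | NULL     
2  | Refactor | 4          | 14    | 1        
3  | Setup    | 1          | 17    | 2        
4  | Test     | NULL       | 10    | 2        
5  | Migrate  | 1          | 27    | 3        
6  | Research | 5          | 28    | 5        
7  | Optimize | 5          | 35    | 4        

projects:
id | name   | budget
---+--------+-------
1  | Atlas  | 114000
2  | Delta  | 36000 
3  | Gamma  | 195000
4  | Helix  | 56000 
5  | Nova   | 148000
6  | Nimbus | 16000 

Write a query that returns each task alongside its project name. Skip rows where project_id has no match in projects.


INNER JOIN keeps only tasks rows whose project_id matches an id in projects. Walk through each task:
  - task 1 (Audit): project_id=1 -> matches Atlas
  - task 2 (Refactor): project_id=4 -> matches Helix
  - task 3 (Setup): project_id=1 -> matches Atlas
  - task 4 (Test): project_id=NULL, no match -> dropped
  - task 5 (Migrate): project_id=1 -> matches Atlas
  - task 6 (Research): project_id=5 -> matches Nova
  - task 7 (Optimize): project_id=5 -> matches Nova
So 1 of 7 rows is dropped.

SQL:
SELECT a.name, b.name AS project
FROM tasks a
INNER JOIN projects b ON a.project_id = b.id

Result:
name     | project
---------+--------
Audit    | Atlas  
Refactor | Helix  
Setup    | Atlas  
Migrate  | Atlas  
Research | Nova   
Optimize | Nova   


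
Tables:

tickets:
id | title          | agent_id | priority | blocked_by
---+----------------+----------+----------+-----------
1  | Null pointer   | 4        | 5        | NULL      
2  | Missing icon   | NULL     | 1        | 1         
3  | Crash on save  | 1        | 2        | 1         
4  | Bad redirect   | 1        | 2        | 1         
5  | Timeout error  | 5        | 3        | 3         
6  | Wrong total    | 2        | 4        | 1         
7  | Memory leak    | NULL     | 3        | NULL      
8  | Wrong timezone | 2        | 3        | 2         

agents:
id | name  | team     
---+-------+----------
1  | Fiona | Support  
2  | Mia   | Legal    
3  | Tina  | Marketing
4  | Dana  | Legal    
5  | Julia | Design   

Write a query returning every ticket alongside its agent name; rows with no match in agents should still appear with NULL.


LEFT JOIN keeps every row from tickets (the left table); where agent_id has no match in agents, the agent columns become NULL. Walk through each ticket:
  - ticket 1 (Null pointer): agent_id=4 -> matches Dana
  - ticket 2 (Missing icon): agent_id=NULL, no match -> kept with NULL
  - ticket 3 (Crash on save): agent_id=1 -> matches Fiona
  - ticket 4 (Bad redirect): agent_id=1 -> matches Fiona
  - ticket 5 (Timeout error): agent_id=5 -> matches Julia
  - ticket 6 (Wrong total): agent_id=2 -> matches Mia
  - ticket 7 (Memory leak): agent_id=NULL, no match -> kept with NULL
  - ticket 8 (Wrong timezone): agent_id=2 -> matches Mia
All 8 rows appear; 2 have NULL agent.

SQL:
SELECT a.title, b.name AS agent
FROM tickets a
LEFT JOIN agents b ON a.agent_id = b.id

Result:
title          | agent
---------------+------
Null pointer   | Dana 
Missing icon   | NULL 
Crash on save  | Fiona
Bad redirect   | Fiona
Timeout error  | Julia
Wrong total    | Mia  
Memory leak    | NULL 
Wrong timezone | Mia  


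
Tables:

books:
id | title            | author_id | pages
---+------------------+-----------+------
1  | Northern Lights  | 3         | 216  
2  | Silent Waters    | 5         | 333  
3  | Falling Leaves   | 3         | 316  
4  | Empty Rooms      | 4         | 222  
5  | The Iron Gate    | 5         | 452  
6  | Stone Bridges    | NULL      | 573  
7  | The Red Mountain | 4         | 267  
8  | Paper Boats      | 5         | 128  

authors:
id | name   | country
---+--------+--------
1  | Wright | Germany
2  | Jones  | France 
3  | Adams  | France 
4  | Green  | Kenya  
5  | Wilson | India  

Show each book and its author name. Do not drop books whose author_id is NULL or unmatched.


LEFT JOIN keeps every row from books (the left table); where author_id has no match in authors, the author columns become NULL. Walk through each book:
  - book 1 (Northern Lights): author_id=3 -> matches Adams
  - book 2 (Silent Waters): author_id=5 -> matches Wilson
  - book 3 (Falling Leaves): author_id=3 -> matches Adams
  - book 4 (Empty Rooms): author_id=4 -> matches Green
  - book 5 (The Iron Gate): author_id=5 -> matches Wilson
  - book 6 (Stone Bridges): author_id=NULL, no match -> kept with NULL
  - book 7 (The Red Mountain): author_id=4 -> matches Green
  - book 8 (Paper Boats): author_id=5 -> matches Wilson
All 8 rows appear; 1 has NULL author.

SQL:
SELECT a.title, b.name AS author
FROM books a
LEFT JOIN authors b ON a.author_id = b.id

Result:
title            | author
-----------------+-------
Northern Lights  | Adams 
Silent Waters    | Wilson
Falling Leaves   | Adams 
Empty Rooms      | Green 
The Iron Gate    | Wilson
Stone Bridges    | NULL  
The Red Mountain | Green 
Paper Boats      | Wilson


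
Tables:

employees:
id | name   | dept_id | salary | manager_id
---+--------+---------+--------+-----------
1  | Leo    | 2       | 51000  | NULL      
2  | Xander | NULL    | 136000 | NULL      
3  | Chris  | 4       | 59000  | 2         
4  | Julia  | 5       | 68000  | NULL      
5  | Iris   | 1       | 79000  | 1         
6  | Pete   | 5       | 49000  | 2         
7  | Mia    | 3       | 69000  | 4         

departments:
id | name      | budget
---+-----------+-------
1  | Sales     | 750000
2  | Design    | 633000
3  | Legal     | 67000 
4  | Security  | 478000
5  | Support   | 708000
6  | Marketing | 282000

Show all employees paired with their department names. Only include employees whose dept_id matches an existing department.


INNER JOIN keeps only employees rows whose dept_id matches an id in departments. Walk through each employee:
  - employee 1 (Leo): dept_id=2 -> matches Design
  - employee 2 (Xander): dept_id=NULL, no match -> dropped
  - employee 3 (Chris): dept_id=4 -> matches Security
  - employee 4 (Julia): dept_id=5 -> matches Support
  - employee 5 (Iris): dept_id=1 -> matches Sales
  - employee 6 (Pete): dept_id=5 -> matches Support
  - employee 7 (Mia): dept_id=3 -> matches Legal
So 1 of 7 rows is dropped.

SQL:
SELECT a.name, b.name AS department
FROM employees a
INNER JOIN departments b ON a.dept_id = b.id

Result:
name  | department
------+-----------
Leo   | Design    
Chris | Security  
Julia | Support   
Iris  | Sales     
Pete  | Support   
Mia   | Legal     


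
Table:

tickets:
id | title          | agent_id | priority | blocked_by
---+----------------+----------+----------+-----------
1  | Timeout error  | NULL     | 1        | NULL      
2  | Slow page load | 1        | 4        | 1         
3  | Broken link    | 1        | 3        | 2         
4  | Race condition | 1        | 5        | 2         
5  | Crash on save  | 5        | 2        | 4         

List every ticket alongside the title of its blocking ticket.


This is a self-join: tickets is joined to a second copy of itself, matching each row's blocked_by to another row's id. Use LEFT JOIN so rows with blocked_by=NULL are kept.
  - ticket 1 (Timeout error): blocked_by=NULL -> NULL
  - ticket 2 (Slow page load): blocked_by=1 -> Timeout error
  - ticket 3 (Broken link): blocked_by=2 -> Slow page load
  - ticket 4 (Race condition): blocked_by=2 -> Slow page load
  - ticket 5 (Crash on save): blocked_by=4 -> Race condition

SQL:
SELECT a.title AS item, b.title AS blocked_by
FROM tickets a
LEFT JOIN tickets b ON a.blocked_by = b.id

Result:
item           | blocked_by    
---------------+---------------
Timeout error  | NULL          
Slow page load | Timeout error 
Broken link    | Slow page load
Race condition | Slow page load
Crash on save  | Race condition


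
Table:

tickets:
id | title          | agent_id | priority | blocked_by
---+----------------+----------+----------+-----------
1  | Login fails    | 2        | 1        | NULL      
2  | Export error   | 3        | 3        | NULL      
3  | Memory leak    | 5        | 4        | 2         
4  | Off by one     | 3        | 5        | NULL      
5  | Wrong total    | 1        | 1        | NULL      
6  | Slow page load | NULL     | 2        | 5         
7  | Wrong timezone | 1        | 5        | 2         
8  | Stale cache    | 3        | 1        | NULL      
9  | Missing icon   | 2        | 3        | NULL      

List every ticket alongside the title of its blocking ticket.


This is a self-join: tickets is joined to a second copy of itself, matching each row's blocked_by to another row's id. Use LEFT JOIN so rows with blocked_by=NULL are kept.
  - ticket 1 (Login fails): blocked_by=NULL -> NULL
  - ticket 2 (Export error): blocked_by=NULL -> NULL
  - ticket 3 (Memory leak): blocked_by=2 -> Export error
  - ticket 4 (Off by one): blocked_by=NULL -> NULL
  - ticket 5 (Wrong total): blocked_by=NULL -> NULL
  - ticket 6 (Slow page load): blocked_by=5 -> Wrong total
  - ticket 7 (Wrong timezone): blocked_by=2 -> Export error
  - ticket 8 (Stale cache): blocked_by=NULL -> NULL
  - ticket 9 (Missing icon): blocked_by=NULL -> NULL

SQL:
SELECT a.title AS item, b.title AS blocked_by
FROM tickets a
LEFT JOIN tickets b ON a.blocked_by = b.id

Result:
item           | blocked_by  
---------------+-------------
Login fails    | NULL        
Export error   | NULL        
Memory leak    | Export error
Off by one     | NULL        
Wrong total    | NULL        
Slow page load | Wrong total 
Wrong timezone | Export error
Stale cache    | NULL        
Missing icon   | NULL        


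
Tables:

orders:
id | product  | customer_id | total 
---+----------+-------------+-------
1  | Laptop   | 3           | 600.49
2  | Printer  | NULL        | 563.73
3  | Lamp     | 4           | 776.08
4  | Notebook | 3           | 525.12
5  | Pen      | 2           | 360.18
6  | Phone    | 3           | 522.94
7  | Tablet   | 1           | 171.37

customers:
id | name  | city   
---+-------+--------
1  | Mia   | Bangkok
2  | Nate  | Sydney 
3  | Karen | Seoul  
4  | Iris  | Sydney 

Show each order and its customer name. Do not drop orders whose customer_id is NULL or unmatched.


LEFT JOIN keeps every row from orders (the left table); where customer_id has no match in customers, the customer columns become NULL. Walk through each order:
  - order 1 (Laptop): customer_id=3 -> matches Karen
  - order 2 (Printer): customer_id=NULL, no match -> kept with NULL
  - order 3 (Lamp): customer_id=4 -> matches Iris
  - order 4 (Notebook): customer_id=3 -> matches Karen
  - order 5 (Pen): customer_id=2 -> matches Nate
  - order 6 (Phone): customer_id=3 -> matches Karen
  - order 7 (Tablet): customer_id=1 -> matches Mia
All 7 rows appear; 1 has NULL customer.

SQL:
SELECT a.product, b.name AS customer
FROM orders a
LEFT JOIN customers b ON a.customer_id = b.id

Result:
product  | customer
---------+---------
Laptop   | Karen   
Printer  | NULL    
Lamp     | Iris    
Notebook | Karen   
Pen      | Nate    
Phone    | Karen   
Tablet   | Mia     


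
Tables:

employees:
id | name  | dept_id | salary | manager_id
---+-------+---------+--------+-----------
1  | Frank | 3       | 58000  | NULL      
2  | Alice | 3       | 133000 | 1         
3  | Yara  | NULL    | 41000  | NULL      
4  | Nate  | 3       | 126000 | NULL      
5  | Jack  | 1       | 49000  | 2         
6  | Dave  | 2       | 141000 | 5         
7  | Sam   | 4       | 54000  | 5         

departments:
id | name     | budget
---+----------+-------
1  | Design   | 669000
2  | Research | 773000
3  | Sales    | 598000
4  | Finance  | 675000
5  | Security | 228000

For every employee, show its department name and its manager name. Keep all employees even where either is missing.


Two LEFT JOINs from the same base table employees: one to departments via dept_id, one to employees itself via manager_id. Both are LEFT so every employee is preserved.
Match against departments:
  - employee 1 (Frank): dept_id=3 -> matches Sales
  - employee 2 (Alice): dept_id=3 -> matches Sales
  - employee 3 (Yara): dept_id=NULL, no match -> kept with NULL
  - employee 4 (Nate): dept_id=3 -> matches Sales
  - employee 5 (Jack): dept_id=1 -> matches Design
  - employee 6 (Dave): dept_id=2 -> matches Research
  - employee 7 (Sam): dept_id=4 -> matches Finance
Match against employees (self):
  - employee 1 (Frank): manager_id=NULL -> NULL
  - employee 2 (Alice): manager_id=1 -> Frank
  - employee 3 (Yara): manager_id=NULL -> NULL
  - employee 4 (Nate): manager_id=NULL -> NULL
  - employee 5 (Jack): manager_id=2 -> Alice
  - employee 6 (Dave): manager_id=5 -> Jack
  - employee 7 (Sam): manager_id=5 -> Jack

SQL:
SELECT a.name, b.name AS department, c.name AS manager
FROM employees a
LEFT JOIN departments b ON a.dept_id = b.id
LEFT JOIN employees c ON a.manager_id = c.id

Result:
name  | department | manager
------+------------+--------
Frank | Sales      | NULL   
Alice | Sales      | Frank  
Yara  | NULL       | NULL   
Nate  | Sales      | NULL   
Jack  | Design     | Alice  
Dave  | Research   | Jack   
Sam   | Finance    | Jack   


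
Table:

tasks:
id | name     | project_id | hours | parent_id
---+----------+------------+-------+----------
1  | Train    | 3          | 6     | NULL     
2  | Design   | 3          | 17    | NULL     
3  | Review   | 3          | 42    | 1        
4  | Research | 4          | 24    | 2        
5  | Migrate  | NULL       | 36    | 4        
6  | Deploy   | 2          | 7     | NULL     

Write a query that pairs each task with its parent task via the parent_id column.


This is a self-join: tasks is joined to a second copy of itself, matching each row's parent_id to another row's id. Use LEFT JOIN so rows with parent_id=NULL are kept.
  - task 1 (Train): parent_id=NULL -> NULL
  - task 2 (Design): parent_id=NULL -> NULL
  - task 3 (Review): parent_id=1 -> Train
  - task 4 (Research): parent_id=2 -> Design
  - task 5 (Migrate): parent_id=4 -> Research
  - task 6 (Deploy): parent_id=NULL -> NULL

SQL:
SELECT a.name AS item, b.name AS parent
FROM tasks a
LEFT JOIN tasks b ON a.parent_id = b.id

Result:
item     | parent  
---------+---------
Train    | NULL    
Design   | NULL    
Review   | Train   
Research | Design  
Migrate  | Research
Deploy   | NULL    


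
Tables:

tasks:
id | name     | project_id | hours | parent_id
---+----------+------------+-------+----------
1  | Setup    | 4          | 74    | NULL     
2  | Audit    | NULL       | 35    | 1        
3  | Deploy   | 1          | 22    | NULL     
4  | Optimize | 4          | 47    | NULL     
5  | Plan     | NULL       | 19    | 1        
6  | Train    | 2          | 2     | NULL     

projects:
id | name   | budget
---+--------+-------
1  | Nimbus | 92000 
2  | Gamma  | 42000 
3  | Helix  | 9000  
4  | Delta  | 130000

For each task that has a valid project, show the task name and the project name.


INNER JOIN keeps only tasks rows whose project_id matches an id in projects. Walk through each task:
  - task 1 (Setup): project_id=4 -> matches Delta
  - task 2 (Audit): project_id=NULL, no match -> dropped
  - task 3 (Deploy): project_id=1 -> matches Nimbus
  - task 4 (Optimize): project_id=4 -> matches Delta
  - task 5 (Plan): project_id=NULL, no match -> dropped
  - task 6 (Train): project_id=2 -> matches Gamma
So 2 of 6 rows are dropped.

SQL:
SELECT a.name, b.name AS project
FROM tasks a
INNER JOIN projects b ON a.project_id = b.id

Result:
name     | project
---------+--------
Setup    | Delta  
Deploy   | Nimbus 
Optimize | Delta  
Train    | Gamma  


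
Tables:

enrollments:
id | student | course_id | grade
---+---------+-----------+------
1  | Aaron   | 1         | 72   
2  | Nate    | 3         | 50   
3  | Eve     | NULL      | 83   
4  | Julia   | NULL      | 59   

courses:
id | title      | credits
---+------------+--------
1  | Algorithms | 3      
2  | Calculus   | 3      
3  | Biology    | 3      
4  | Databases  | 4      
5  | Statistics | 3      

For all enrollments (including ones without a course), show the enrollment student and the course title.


LEFT JOIN keeps every row from enrollments (the left table); where course_id has no match in courses, the course columns become NULL. Walk through each enrollment:
  - enrollment 1 (Aaron): course_id=1 -> matches Algorithms
  - enrollment 2 (Nate): course_id=3 -> matches Biology
  - enrollment 3 (Eve): course_id=NULL, no match -> kept with NULL
  - enrollment 4 (Julia): course_id=NULL, no match -> kept with NULL
All 4 rows appear; 2 have NULL course.

SQL:
SELECT a.student, b.title AS course
FROM enrollments a
LEFT JOIN courses b ON a.course_id = b.id

Result:
student | course    
--------+-----------
Aaron   | Algorithms
Nate    | Biology   
Eve     | NULL      
Julia   | NULL      


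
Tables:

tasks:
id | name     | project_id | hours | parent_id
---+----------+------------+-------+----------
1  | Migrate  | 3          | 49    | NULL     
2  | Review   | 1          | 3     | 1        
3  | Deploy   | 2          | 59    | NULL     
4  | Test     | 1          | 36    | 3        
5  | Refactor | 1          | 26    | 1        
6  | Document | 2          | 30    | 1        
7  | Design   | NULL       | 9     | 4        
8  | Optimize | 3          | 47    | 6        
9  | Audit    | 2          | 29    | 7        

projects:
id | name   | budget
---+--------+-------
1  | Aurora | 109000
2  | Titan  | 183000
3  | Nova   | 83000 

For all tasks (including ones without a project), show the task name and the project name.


LEFT JOIN keeps every row from tasks (the left table); where project_id has no match in projects, the project columns become NULL. Walk through each task:
  - task 1 (Migrate): project_id=3 -> matches Nova
  - task 2 (Review): project_id=1 -> matches Aurora
  - task 3 (Deploy): project_id=2 -> matches Titan
  - task 4 (Test): project_id=1 -> matches Aurora
  - task 5 (Refactor): project_id=1 -> matches Aurora
  - task 6 (Document): project_id=2 -> matches Titan
  - task 7 (Design): project_id=NULL, no match -> kept with NULL
  - task 8 (Optimize): project_id=3 -> matches Nova
  - task 9 (Audit): project_id=2 -> matches Titan
All 9 rows appear; 1 has NULL project.

SQL:
SELECT a.name, b.name AS project
FROM tasks a
LEFT JOIN projects b ON a.project_id = b.id

Result:
name     | project
---------+--------
Migrate  | Nova   
Review   | Aurora 
Deploy   | Titan  
Test     | Aurora 
Refactor | Aurora 
Document | Titan  
Design   | NULL   
Optimize | Nova   
Audit    | Titan  


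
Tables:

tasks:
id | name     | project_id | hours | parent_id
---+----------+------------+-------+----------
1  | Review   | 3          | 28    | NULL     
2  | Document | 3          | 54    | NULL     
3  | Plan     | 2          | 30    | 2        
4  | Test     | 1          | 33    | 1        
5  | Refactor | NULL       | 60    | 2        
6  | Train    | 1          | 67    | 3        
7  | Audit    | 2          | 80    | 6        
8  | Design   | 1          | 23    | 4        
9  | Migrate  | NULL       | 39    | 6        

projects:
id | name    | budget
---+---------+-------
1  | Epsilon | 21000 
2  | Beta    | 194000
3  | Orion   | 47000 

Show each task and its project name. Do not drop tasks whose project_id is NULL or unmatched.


LEFT JOIN keeps every row from tasks (the left table); where project_id has no match in projects, the project columns become NULL. Walk through each task:
  - task 1 (Review): project_id=3 -> matches Orion
  - task 2 (Document): project_id=3 -> matches Orion
  - task 3 (Plan): project_id=2 -> matches Beta
  - task 4 (Test): project_id=1 -> matches Epsilon
  - task 5 (Refactor): project_id=NULL, no match -> kept with NULL
  - task 6 (Train): project_id=1 -> matches Epsilon
  - task 7 (Audit): project_id=2 -> matches Beta
  - task 8 (Design): project_id=1 -> matches Epsilon
  - task 9 (Migrate): project_id=NULL, no match -> kept with NULL
All 9 rows appear; 2 have NULL project.

SQL:
SELECT a.name, b.name AS project
FROM tasks a
LEFT JOIN projects b ON a.project_id = b.id

Result:
name     | project
---------+--------
Review   | Orion  
Document | Orion  
Plan     | Beta   
Test     | Epsilon
Refactor | NULL   
Train    | Epsilon
Audit    | Beta   
Design   | Epsilon
Migrate  | NULL   


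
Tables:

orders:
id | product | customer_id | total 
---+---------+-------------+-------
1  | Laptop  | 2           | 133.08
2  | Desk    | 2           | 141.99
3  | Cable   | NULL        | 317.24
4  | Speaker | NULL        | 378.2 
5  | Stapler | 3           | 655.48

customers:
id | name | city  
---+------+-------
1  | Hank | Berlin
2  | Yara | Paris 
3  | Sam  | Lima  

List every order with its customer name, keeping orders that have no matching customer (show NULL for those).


LEFT JOIN keeps every row from orders (the left table); where customer_id has no match in customers, the customer columns become NULL. Walk through each order:
  - order 1 (Laptop): customer_id=2 -> matches Yara
  - order 2 (Desk): customer_id=2 -> matches Yara
  - order 3 (Cable): customer_id=NULL, no match -> kept with NULL
  - order 4 (Speaker): customer_id=NULL, no match -> kept with NULL
  - order 5 (Stapler): customer_id=3 -> matches Sam
All 5 rows appear; 2 have NULL customer.

SQL:
SELECT a.product, b.name AS customer
FROM orders a
LEFT JOIN customers b ON a.customer_id = b.id

Result:
product | customer
--------+---------
Laptop  | Yara    
Desk    | Yara    
Cable   | NULL    
Speaker | NULL    
Stapler | Sam     


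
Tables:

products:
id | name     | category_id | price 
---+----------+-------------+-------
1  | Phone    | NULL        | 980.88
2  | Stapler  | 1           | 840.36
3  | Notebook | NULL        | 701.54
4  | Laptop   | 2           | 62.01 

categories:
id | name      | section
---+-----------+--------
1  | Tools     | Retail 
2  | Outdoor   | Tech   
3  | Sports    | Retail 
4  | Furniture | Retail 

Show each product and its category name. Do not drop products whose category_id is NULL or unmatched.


LEFT JOIN keeps every row from products (the left table); where category_id has no match in categories, the category columns become NULL. Walk through each product:
  - product 1 (Phone): category_id=NULL, no match -> kept with NULL
  - product 2 (Stapler): category_id=1 -> matches Tools
  - product 3 (Notebook): category_id=NULL, no match -> kept with NULL
  - product 4 (Laptop): category_id=2 -> matches Outdoor
All 4 rows appear; 2 have NULL category.

SQL:
SELECT a.name, b.name AS category
FROM products a
LEFT JOIN categories b ON a.category_id = b.id

Result:
name     | category
---------+---------
Phone    | NULL    
Stapler  | Tools   
Notebook | NULL    
Laptop   | Outdoor 


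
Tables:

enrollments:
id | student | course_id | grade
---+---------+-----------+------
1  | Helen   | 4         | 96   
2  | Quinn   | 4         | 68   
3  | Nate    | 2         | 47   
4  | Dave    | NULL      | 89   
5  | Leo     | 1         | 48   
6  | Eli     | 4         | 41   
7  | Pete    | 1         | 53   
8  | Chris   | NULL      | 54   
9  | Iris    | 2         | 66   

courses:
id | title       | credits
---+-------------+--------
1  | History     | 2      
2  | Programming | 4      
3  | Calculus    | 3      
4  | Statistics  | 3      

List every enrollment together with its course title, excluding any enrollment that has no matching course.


INNER JOIN keeps only enrollments rows whose course_id matches an id in courses. Walk through each enrollment:
  - enrollment 1 (Helen): course_id=4 -> matches Statistics
  - enrollment 2 (Quinn): course_id=4 -> matches Statistics
  - enrollment 3 (Nate): course_id=2 -> matches Programming
  - enrollment 4 (Dave): course_id=NULL, no match -> dropped
  - enrollment 5 (Leo): course_id=1 -> matches History
  - enrollment 6 (Eli): course_id=4 -> matches Statistics
  - enrollment 7 (Pete): course_id=1 -> matches History
  - enrollment 8 (Chris): course_id=NULL, no match -> dropped
  - enrollment 9 (Iris): course_id=2 -> matches Programming
So 2 of 9 rows are dropped.

SQL:
SELECT a.student, b.title AS course
FROM enrollments a
INNER JOIN courses b ON a.course_id = b.id

Result:
student | course     
--------+------------
Helen   | Statistics 
Quinn   | Statistics 
Nate    | Programming
Leo     | History    
Eli     | Statistics 
Pete    | History    
Iris    | Programming
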